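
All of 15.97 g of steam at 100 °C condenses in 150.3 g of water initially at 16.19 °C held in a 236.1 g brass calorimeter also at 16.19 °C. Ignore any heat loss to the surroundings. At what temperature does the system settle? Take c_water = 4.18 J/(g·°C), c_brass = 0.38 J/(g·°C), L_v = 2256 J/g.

T_f ≈ 69.2 °C

Let T be the final temperature. ΣQ_i = 0:
condense steam: −15.97·2256 = −36028; condensed water 100 °C→T: 66.75(T − 100); original water: 628.25(T − 16.19); brass cup: 236.1·0.38·(T − 16.19) = 89.72(T − 16.19)
784.73 T = 36028 + 6675.5 + 11624 = 54328
T ≈ 69.23 °C (< 100 °C, so full condensation is consistent).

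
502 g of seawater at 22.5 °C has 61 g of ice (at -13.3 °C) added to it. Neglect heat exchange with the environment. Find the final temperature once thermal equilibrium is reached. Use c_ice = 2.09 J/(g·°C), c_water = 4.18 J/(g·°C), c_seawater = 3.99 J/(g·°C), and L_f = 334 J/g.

Net heat exchanged in the isolated system is zero:
ice -13.3→0 °C: 61×2.09×13.3 = 1695.6
  latent heat to melt: 61×334 = 20374
  warm the meltwater: 254.98 T
  seawater cools: 502×3.99×(T − 22.5) = 2003(T − 22.5)
2258 T = 45067 − 22070 = 22997
T ≈ 10.19 °C. Since T > 0 °C, the all-ice-melts assumption holds.

T_f ≈ 10.2 °C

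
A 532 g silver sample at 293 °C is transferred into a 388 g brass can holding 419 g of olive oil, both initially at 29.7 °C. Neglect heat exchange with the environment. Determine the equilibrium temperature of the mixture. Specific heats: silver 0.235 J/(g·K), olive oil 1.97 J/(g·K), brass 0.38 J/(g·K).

T_f ≈ 59.7 °C

T_f = Σ m_i c_i T_i / Σ m_i c_i:
T_f = (125.02*293 + 825.43*29.7 + 147.44*29.7) / (125.02 + 825.43 + 147.44)
    = 65525 / 1097.9 ≈ 59.68 °C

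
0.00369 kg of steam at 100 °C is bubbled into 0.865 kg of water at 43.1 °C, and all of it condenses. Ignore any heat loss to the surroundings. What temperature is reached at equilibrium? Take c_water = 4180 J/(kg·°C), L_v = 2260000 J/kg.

Energy conservation, ΣQ = 0:
steam→water at 100 °C releases m L_v = 0.00369·2260000 = 8339.4
  condensate cools 100→T: 0.00369·4180·(T − 100) = 15.42(T − 100)
  original water: 3615.7(T − 43.1)
3631.1 T = 8339.4 + 1542.4 + 155837 = 165718
T ≈ 45.64 °C — below 100 °C, confirming all the steam condensed.

T_f ≈ 45.6 °C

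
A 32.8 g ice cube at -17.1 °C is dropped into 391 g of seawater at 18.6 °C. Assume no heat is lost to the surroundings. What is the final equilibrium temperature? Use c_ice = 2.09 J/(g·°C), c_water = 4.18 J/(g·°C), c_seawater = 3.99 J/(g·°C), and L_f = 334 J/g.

Sum of m c ΔT and latent-heat terms is zero:
warm ice to 0 °C: 32.8·2.09·(0 − (-17.1)) = 1172.2
  melt ice: 32.8·334 = 10955
  meltwater 0→T: 32.8·4.18·T = 137.1 T
  seawater cools: 391·3.99·(T − 18.6) = 1560.1(T − 18.6)
1697.2 T = 29018 − 12127 = 16890
T ≈ 9.95 °C — above 0 °C, consistent with complete melting.

T_f ≈ 10.0 °C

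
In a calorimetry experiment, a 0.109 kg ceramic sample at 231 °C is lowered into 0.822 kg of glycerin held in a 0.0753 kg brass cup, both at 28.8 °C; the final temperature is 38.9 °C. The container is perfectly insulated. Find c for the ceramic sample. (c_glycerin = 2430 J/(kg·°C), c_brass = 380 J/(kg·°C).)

Net heat exchanged in the isolated system is zero:
0.109·c·(38.9 − 231) + 0.822·2430·(38.9 − 28.8) + 0.0753·380·(38.9 − 28.8) = 0
-20.94 c = -20463
c = -20463/-20.94 ≈ 977.3 J/(kg·°C)

c ≈ 977 J/(kg·°C)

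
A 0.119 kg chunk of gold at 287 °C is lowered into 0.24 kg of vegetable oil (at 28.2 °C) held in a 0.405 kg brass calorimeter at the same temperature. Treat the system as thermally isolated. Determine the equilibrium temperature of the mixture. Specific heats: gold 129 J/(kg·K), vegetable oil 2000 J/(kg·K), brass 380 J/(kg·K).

Conservation of energy gives ΣQ = 0:
0.119*129*(T − 287) + 0.24*2000*(T − 28.2) + 0.405*380*(T − 28.2) = 0
15.35(T − 287) + 480(T − 28.2) + 153.9(T − 28.2) = 0
649.25 T = 22282
T = 22282/649.25 ≈ 34.32 °C

T_f ≈ 34.3 °C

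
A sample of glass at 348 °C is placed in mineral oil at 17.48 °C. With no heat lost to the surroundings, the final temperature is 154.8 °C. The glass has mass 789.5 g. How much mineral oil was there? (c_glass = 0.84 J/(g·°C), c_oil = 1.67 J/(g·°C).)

Heat lost by the glass = heat gained by the oil:
789.5·0.84·(348 − 154.8) = m·1.67·(154.8 − 17.48)
229.32 m = 128126  ⇒  m ≈ 558.7 g

m ≈ 559 g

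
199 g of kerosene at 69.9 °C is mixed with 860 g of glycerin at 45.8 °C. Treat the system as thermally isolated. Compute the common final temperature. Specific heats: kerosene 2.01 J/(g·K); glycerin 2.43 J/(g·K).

Energy conservation, ΣQ = 0:
199×2.01×(T − 69.9) + 860×2.43×(T − 45.8) = 0
2489.8 T = 123672
T = 123672 / 2489.8 = 49.7 °C

T_f ≈ 49.7 °C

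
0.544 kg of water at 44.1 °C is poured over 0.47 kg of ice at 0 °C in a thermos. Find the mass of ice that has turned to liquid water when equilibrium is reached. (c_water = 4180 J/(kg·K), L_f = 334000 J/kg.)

m_melted ≈ 0.3 kg

Cooling the water to 0 °C releases 0.544·4180·44.1 = 100280 J.
Melting all 0.47 kg of ice would need 0.47·334000 = 156980 J.
That's not enough to melt it all — equilibrium is at 0 °C with ice remaining.
Mass melted = 100280/334000 ≈ 0.3002 kg.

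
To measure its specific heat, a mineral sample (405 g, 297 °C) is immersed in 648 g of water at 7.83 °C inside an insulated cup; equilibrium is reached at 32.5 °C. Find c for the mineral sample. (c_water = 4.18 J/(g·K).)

c ≈ 0.624 J/(g·K)

Let T be the final temperature. ΣQ_i = 0:
405·c·(32.5 − 297) + 648·4.18·(32.5 − 7.83) = 0
-107122 c = -66822
c = -66822/-107122 ≈ 0.6238 J/(g·K)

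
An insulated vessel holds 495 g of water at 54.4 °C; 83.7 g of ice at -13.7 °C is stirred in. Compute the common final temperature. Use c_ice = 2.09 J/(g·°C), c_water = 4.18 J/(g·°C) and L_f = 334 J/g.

T_f ≈ 34.0 °C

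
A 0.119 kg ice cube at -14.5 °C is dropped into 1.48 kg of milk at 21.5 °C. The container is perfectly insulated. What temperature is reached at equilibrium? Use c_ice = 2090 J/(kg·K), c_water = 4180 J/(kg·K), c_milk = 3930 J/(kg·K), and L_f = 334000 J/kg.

T_f ≈ 12.9 °C

Sum of m c ΔT and latent-heat terms is zero:
ice -14.5→0 °C: 0.119·2090·14.5 = 3606.3
  fusion: m_ice L_f = 0.119·334000 = 39746
  warm the meltwater: 497.42 T
  milk: 5816.4(T − 21.5)
6313.8 T = 125053 − 43352 = 81700
T ≈ 12.94 °C (positive, so assuming full melt was valid).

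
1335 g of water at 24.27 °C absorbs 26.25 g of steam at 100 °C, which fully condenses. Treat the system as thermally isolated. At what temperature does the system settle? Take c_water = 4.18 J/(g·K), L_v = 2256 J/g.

Energy balance with sensible and latent terms:
steam→water at 100 °C releases m L_v = 26.25×2256 = 59220; condensate cools 100→T: 26.25×4.18×(T − 100) = 109.72(T − 100); water warms: 1335×4.18×(T − 24.27) = 5580.3(T − 24.27)
5690 T = 59220 + 10972 + 135434 = 205626
T ≈ 36.14 °C — below 100 °C, confirming all the steam condensed.

T_f ≈ 36.1 °C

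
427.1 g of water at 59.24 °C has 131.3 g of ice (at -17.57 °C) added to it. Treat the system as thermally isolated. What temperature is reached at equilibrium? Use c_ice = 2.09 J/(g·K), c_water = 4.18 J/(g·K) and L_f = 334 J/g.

T_f ≈ 24.5 °C

Energy balance with sensible and latent terms:
ice -17.57→0 °C: 131.3×2.09×17.57 = 4821.5; latent heat to melt: 131.3×334 = 43854; meltwater 0→T: 131.3×4.18×T = 548.83 T; water cools: 427.1×4.18×(T − 59.24) = 1785.3(T − 59.24)
2334.1 T = 105760 − 48676 = 57084
T ≈ 24.46 °C (positive, so assuming full melt was valid).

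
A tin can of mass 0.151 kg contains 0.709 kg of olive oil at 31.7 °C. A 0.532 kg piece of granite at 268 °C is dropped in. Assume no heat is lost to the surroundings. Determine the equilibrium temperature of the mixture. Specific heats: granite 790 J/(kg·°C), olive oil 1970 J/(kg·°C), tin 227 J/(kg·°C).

T_f ≈ 85.3 °C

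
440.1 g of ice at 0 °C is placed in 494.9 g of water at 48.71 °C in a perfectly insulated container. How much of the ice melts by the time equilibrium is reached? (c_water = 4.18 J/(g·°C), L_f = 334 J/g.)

m_melted ≈ 302 g

Water can give up m c ΔT = 494.9×4.18×48.71 = 100766 J before reaching 0 °C.
Fully melting the ice requires m_ice L_f = 440.1×334 = 146993 J.
That's not enough to melt it all — equilibrium is at 0 °C with ice remaining.
m_melt = 100766 / L_f = 301.7 g.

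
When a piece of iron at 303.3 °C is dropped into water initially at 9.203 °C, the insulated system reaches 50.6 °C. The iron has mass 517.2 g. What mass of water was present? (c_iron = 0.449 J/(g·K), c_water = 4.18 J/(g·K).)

Setting the total heat transfer to zero:
517.2·0.449·(50.6 − 303.3) + m·4.18·(50.6 − 9.203) = 0
173.04 m = 58683
m = 58683/173.04 ≈ 339.1 g

m ≈ 339 g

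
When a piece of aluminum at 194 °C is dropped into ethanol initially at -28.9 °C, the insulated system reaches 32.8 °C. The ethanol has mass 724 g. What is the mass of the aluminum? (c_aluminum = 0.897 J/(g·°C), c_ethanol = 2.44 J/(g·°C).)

Heat lost by the aluminum = heat gained by the ethanol:
m·0.897·(194 − 32.8) = 724·2.44·(32.8 − (-28.9))
144.6 m = 108997  ⇒  m ≈ 753.8 g

m ≈ 754 g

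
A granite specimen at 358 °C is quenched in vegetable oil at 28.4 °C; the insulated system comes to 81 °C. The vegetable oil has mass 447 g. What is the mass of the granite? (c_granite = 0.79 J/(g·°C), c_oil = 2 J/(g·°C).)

m ≈ 215 g

Heat lost by the granite = heat gained by the oil:
m·0.79·(358 − 81) = 447·2·(81 − 28.4)
218.83 m = 47024  ⇒  m ≈ 214.9 g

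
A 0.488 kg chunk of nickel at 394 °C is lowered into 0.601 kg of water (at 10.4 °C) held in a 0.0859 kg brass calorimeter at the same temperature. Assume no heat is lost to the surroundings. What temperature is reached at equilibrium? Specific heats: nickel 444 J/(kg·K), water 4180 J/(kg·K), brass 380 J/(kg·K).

T_f ≈ 40.5 °C

T_f = Σ m_i c_i T_i / Σ m_i c_i:
T_f = (216.67*394 + 2512.2*10.4 + 32.64*10.4) / (216.67 + 2512.2 + 32.64)
    = 111835 / 2761.5 ≈ 40.50 °C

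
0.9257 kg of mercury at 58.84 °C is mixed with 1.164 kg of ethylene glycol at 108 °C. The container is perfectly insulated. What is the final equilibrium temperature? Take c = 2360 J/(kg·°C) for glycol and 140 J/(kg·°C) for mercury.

T_f ≈ 105.8 °C

T_f = Σ m_i c_i T_i / Σ m_i c_i:
T_f = (2747·108 + 129.6·58.84) / (2747 + 129.6)
    = 304306 / 2876.6 ≈ 105.79 °C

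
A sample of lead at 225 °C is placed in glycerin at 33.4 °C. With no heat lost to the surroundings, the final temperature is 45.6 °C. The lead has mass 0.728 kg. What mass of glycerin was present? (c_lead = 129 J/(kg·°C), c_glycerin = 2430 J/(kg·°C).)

Heat gained plus heat lost sum to zero:
0.728·129·(45.6 − 225) + m·2430·(45.6 − 33.4) = 0
29646 m = 16848
m = 16848/29646 ≈ 0.5683 kg

m ≈ 0.568 kg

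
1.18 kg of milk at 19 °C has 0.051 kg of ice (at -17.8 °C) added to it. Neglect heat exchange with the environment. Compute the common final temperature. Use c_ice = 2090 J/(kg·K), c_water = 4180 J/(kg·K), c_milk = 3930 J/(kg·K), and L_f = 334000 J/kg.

Net heat exchanged in the isolated system is zero:
ice -17.8→0 °C: 0.051×2090×17.8 = 1897.3
  latent heat to melt: 0.051×334000 = 17034
  meltwater 0→T: 0.051×4180×T = 213.18 T
  milk: 4637.4(T − 19)
4850.6 T = 88111 − 18931 = 69179
T ≈ 14.26 °C — above 0 °C, consistent with complete melting.

T_f ≈ 14.3 °C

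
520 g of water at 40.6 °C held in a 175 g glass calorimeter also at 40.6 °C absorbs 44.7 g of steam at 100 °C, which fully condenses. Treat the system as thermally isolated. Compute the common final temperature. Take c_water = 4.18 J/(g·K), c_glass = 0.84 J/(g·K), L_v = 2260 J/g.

T_f ≈ 85.3 °C

Let T be the final temperature. ΣQ_i = 0:
latent heat released on condensation: 44.7·2260 = 101022
  condensate cools 100→T: 44.7·4.18·(T − 100) = 186.85(T − 100)
  original water: 2173.6(T − 40.6)
  glass cup: 175·0.84·(T − 40.6) = 147(T − 40.6)
2507.4 T = 101022 + 18685 + 94216 = 213923
T ≈ 85.32 °C, under the boiling point, so the assumption holds.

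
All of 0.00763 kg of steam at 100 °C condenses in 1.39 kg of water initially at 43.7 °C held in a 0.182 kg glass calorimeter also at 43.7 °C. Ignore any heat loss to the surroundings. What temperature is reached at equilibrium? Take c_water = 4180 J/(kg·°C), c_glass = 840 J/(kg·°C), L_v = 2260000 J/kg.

Energy conservation, ΣQ = 0:
latent heat released on condensation: 0.00763×2260000 = 17244
  condensate cools 100→T: 0.00763×4180×(T − 100) = 31.89(T − 100)
  water warms: 1.39×4180×(T − 43.7) = 5810.2(T − 43.7)
  cup: 152.88(T − 43.7)
5995 T = 17244 + 3189.3 + 260587 = 281020
T ≈ 46.88 °C, under the boiling point, so the assumption holds.

T_f ≈ 46.9 °C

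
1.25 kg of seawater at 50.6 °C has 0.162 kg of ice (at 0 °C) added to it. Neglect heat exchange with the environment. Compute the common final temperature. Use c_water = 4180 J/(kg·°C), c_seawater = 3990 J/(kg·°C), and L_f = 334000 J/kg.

T_f ≈ 35.0 °C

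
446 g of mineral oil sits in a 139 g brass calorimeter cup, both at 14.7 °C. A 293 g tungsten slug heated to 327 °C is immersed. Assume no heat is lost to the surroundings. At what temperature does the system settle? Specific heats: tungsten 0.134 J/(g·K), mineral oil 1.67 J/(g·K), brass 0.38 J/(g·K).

Energy conservation, ΣQ = 0:
293·0.134·(T − 327) + 446·1.67·(T − 14.7) + 139·0.38·(T − 14.7) = 0
39.26(T − 327) + 744.82(T − 14.7) + 52.82(T − 14.7) = 0
(39.26 + 744.82 + 52.82) T = 39.26·327 + 744.82·14.7 + 52.82·14.7
T = 24564 / 836.9 = 29.4 °C

T_f ≈ 29.4 °C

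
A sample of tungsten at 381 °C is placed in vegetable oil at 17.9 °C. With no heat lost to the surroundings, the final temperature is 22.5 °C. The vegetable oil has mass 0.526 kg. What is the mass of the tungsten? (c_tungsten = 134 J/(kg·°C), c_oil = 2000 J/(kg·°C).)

Heat lost by the tungsten = heat gained by the oil:
m×134×(381 − 22.5) = 0.526×2000×(22.5 − 17.9)
48039 m = 4839.2  ⇒  m ≈ 0.1007 kg

m ≈ 0.101 kg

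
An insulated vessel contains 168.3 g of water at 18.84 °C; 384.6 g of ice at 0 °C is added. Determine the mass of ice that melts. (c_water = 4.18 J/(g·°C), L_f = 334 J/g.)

Cooling the water to 0 °C releases 168.3×4.18×18.84 = 13254 J.
To melt every bit of ice: 384.6×334 = 128456 J.
Since 13254 < 128456 J, not all the ice melts; equilibrium is at 0 °C.
m_melted×334 = 13254  ⇒  m_melted ≈ 39.68 g.

m_melted ≈ 39.7 g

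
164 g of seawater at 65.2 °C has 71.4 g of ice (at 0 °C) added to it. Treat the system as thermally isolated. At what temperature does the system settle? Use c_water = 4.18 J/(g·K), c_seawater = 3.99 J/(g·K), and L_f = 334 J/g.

T_f ≈ 19.7 °C

Taking heat into each body as positive, Σ m c ΔT = 0:
fusion: m_ice L_f = 71.4×334 = 23848; warm the meltwater: 298.45 T; seawater cools: 164×3.99×(T − 65.2) = 654.36(T − 65.2)
952.81 T = 42664 − 23848 = 18817
T ≈ 19.75 °C. Since T > 0 °C, the all-ice-melts assumption holds.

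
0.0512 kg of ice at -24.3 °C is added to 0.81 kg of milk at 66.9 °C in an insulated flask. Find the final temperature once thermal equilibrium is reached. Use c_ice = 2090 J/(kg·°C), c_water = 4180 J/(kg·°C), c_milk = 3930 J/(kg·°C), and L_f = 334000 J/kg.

T_f ≈ 56.9 °C

Taking heat into each body as positive, Σ m c ΔT = 0:
ice -24.3→0 °C: 0.0512·2090·24.3 = 2600.3; latent heat to melt: 0.0512·334000 = 17101; warm the meltwater: 214.02 T; milk cools: 0.81·3930·(T − 66.9) = 3183.3(T − 66.9)
3397.3 T = 212963 − 19701 = 193262
T ≈ 56.89 °C (positive, so assuming full melt was valid).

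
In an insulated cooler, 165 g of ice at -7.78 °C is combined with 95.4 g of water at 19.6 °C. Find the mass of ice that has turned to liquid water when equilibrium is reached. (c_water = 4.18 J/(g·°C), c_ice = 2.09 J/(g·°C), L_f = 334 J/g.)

Heat available from the water dropping to 0 °C: 95.4×4.18×19.6 = 7815.9 J.
Of that, 165×2.09×7.78 = 2682.9 J goes to bring the ice to 0 °C, leaving 5133 J.
Melting all 165 g of ice would need 165×334 = 55110 J.
That's not enough to melt it all — equilibrium is at 0 °C with ice remaining.
m_melted×334 = 5133  ⇒  m_melted ≈ 15.37 g.

m_melted ≈ 15.4 g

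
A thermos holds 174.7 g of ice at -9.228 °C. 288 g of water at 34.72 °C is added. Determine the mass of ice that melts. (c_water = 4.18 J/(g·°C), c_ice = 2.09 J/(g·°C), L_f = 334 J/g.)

m_melted ≈ 115 g

Cooling the water to 0 °C releases 288·4.18·34.72 = 41797 J.
Warming the ice to 0 °C takes 174.7·2.09·9.228 = 3369.4 J, leaving 38428 J for melting.
Melting all 174.7 g of ice would need 174.7·334 = 58350 J.
Since 38428 < 58350 J, not all the ice melts; equilibrium is at 0 °C.
m_melt = 38428 / L_f = 115.1 g.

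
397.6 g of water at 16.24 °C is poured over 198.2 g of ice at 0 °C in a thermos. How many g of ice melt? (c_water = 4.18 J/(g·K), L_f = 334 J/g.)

Water can give up m c ΔT = 397.6·4.18·16.24 = 26990 J before reaching 0 °C.
Fully melting the ice requires m_ice L_f = 198.2·334 = 66199 J.
Since 26990 < 66199 J, not all the ice melts; equilibrium is at 0 °C.
m_melt = 26990 / L_f = 80.81 g.

m_melted ≈ 80.8 g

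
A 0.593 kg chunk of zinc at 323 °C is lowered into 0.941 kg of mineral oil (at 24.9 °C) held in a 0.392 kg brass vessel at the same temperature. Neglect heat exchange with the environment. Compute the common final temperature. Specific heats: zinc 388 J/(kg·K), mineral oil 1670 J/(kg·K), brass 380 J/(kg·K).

T_f ≈ 60.1 °C

Let T be the final temperature. ΣQ_i = 0:
0.593×388×(T − 323) + 0.941×1670×(T − 24.9) + 0.392×380×(T − 24.9) = 0
(230.08 + 1571.5 + 148.96) T = 230.08×323 + 1571.5×24.9 + 148.96×24.9
T = 117156 / 1950.5 = 60.1 °C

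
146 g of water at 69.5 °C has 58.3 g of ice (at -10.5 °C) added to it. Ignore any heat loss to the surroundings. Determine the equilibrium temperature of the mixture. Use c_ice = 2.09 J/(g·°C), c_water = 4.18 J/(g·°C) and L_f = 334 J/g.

Taking heat into each body as positive, Σ m c ΔT = 0:
ice -10.5→0 °C: 58.3×2.09×10.5 = 1279.4
  melt ice: 58.3×334 = 19472
  warm the meltwater: 243.69 T
  water: 610.28(T − 69.5)
853.97 T = 42414 − 20752 = 21663
T ≈ 25.37 °C — above 0 °C, consistent with complete melting.

T_f ≈ 25.4 °C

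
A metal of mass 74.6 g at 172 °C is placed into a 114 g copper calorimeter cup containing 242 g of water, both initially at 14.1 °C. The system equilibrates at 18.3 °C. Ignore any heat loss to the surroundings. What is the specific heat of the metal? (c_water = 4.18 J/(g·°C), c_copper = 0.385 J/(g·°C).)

c ≈ 0.387 J/(g·°C)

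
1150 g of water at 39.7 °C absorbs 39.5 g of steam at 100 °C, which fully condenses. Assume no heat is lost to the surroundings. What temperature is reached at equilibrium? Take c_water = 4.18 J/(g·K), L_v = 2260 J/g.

T_f ≈ 59.7 °C

Net heat exchanged in the isolated system is zero:
latent heat released on condensation: 39.5·2260 = 89270; condensed water 100 °C→T: 165.11(T − 100); water warms: 1150·4.18·(T − 39.7) = 4807(T − 39.7)
4972.1 T = 89270 + 16511 + 190838 = 296619
T ≈ 59.66 °C (< 100 °C, so full condensation is consistent).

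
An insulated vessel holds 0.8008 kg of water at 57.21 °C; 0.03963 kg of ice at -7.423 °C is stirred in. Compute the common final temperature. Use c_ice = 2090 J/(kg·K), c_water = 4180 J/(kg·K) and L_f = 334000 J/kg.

T_f ≈ 50.6 °C

Energy balance with sensible and latent terms:
warm ice to 0 °C: 0.03963·2090·(0 − (-7.423)) = 614.82; fusion: m_ice L_f = 0.03963·334000 = 13236; warm the meltwater: 165.65 T; water cools: 0.8008·4180·(T − 57.21) = 3347.3(T − 57.21)
3513 T = 191502 − 13851 = 177650
T ≈ 50.57 °C (positive, so assuming full melt was valid).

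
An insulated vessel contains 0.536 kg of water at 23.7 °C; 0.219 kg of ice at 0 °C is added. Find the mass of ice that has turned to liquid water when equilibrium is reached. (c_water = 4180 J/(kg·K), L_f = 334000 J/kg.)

m_melted ≈ 0.159 kg

Cooling the water to 0 °C releases 0.536×4180×23.7 = 53099 J.
Melting all 0.219 kg of ice would need 0.219×334000 = 73146 J.
53099 J < 73146 J, so only part of the ice melts and the system sits at 0 °C.
m_melt = 53099 / L_f = 0.159 kg.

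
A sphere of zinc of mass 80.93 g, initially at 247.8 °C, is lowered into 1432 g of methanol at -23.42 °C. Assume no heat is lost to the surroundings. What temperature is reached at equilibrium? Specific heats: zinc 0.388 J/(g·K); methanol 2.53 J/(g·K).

Heat gained plus heat lost sum to zero:
80.93*0.388*(T − 247.8) + 1432*2.53*(T − (-23.42)) = 0
3654.4 T = -77069
T = -77069/3654.4 ≈ -21.09 °C

T_f ≈ -21.1 °C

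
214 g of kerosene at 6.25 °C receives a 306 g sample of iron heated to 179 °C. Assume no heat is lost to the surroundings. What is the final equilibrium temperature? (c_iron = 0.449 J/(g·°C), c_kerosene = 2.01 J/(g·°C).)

T_f ≈ 48.1 °C

T_f = Σ m_i c_i T_i / Σ m_i c_i:
T_f = (137.39×179 + 430.14×6.25) / (137.39 + 430.14)
    = 27282 / 567.53 ≈ 48.07 °C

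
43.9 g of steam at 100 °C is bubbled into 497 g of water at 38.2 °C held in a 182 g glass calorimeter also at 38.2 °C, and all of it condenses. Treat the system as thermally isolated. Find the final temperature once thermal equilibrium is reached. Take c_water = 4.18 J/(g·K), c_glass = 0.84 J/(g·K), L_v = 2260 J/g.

T_f ≈ 84.0 °C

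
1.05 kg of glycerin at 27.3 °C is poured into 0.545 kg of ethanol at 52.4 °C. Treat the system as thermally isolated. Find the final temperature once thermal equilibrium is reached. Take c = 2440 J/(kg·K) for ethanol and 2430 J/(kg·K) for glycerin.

T_f ≈ 35.9 °C

Energy conservation, ΣQ = 0:
0.545×2440×(T − 52.4) + 1.05×2430×(T − 27.3) = 0
1329.8(T − 52.4) + 2551.5(T − 27.3) = 0
(1329.8 + 2551.5) T = 1329.8×52.4 + 2551.5×27.3
T ≈ 35.90 °C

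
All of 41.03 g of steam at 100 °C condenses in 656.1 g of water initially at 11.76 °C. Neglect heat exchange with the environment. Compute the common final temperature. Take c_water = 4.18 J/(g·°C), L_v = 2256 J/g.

T_f ≈ 48.7 °C

Energy balance with sensible and latent terms:
latent heat released on condensation: 41.03×2256 = 92564; condensed water 100 °C→T: 171.51(T − 100); original water: 2742.5(T − 11.76)
2914 T = 92564 + 17151 + 32252 = 141966
T ≈ 48.72 °C (< 100 °C, so full condensation is consistent).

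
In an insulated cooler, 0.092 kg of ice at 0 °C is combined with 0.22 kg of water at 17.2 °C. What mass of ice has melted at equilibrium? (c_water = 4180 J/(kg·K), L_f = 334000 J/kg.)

Heat available from the water dropping to 0 °C: 0.22×4180×17.2 = 15817 J.
To melt every bit of ice: 0.092×334000 = 30728 J.
That's not enough to melt it all — equilibrium is at 0 °C with ice remaining.
m_melted×334000 = 15817  ⇒  m_melted ≈ 0.04736 kg.

m_melted ≈ 0.0474 kg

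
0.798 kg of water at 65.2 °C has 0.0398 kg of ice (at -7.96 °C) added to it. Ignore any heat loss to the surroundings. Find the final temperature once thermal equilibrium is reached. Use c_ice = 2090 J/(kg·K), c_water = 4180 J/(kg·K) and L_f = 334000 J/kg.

T_f ≈ 58.1 °C

Energy conservation, ΣQ = 0:
ice -7.96→0 °C: 0.0398×2090×7.96 = 662.13
  melt ice: 0.0398×334000 = 13293
  warm the meltwater: 166.36 T
  water: 3335.6(T − 65.2)
3502 T = 217484 − 13955 = 203528
T ≈ 58.12 °C — above 0 °C, consistent with complete melting.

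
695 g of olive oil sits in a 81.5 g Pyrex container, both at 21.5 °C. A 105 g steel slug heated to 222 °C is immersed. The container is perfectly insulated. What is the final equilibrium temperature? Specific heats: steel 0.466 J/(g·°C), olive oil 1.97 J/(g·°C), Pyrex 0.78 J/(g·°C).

T_f ≈ 28.1 °C

Setting the total heat transfer to zero:
105×0.466×(T − 222) + 695×1.97×(T − 21.5) + 81.5×0.78×(T − 21.5) = 0
48.93(T − 222) + 1369.2(T − 21.5) + 63.57(T − 21.5) = 0
1481.7 T = 41666
T = 41666 / 1481.7 = 28.1 °C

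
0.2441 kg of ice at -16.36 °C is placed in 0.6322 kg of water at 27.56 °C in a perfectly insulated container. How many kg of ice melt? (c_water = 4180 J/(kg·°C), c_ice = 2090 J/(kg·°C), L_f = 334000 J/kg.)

m_melted ≈ 0.193 kg

Water can give up m c ΔT = 0.6322×4180×27.56 = 72830 J before reaching 0 °C.
Warming the ice to 0 °C takes 0.2441×2090×16.36 = 8346.4 J, leaving 64484 J for melting.
Fully melting the ice requires m_ice L_f = 0.2441×334000 = 81529 J.
That's not enough to melt it all — equilibrium is at 0 °C with ice remaining.
Mass melted = 64484/334000 ≈ 0.1931 kg.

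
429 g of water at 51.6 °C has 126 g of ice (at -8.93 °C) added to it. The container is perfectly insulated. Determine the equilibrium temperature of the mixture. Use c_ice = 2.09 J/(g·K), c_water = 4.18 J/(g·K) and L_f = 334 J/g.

T_f ≈ 20.7 °C

Let T be the final temperature. ΣQ_i = 0:
warm ice to 0 °C: 126·2.09·(0 − (-8.93)) = 2351.6
  fusion: m_ice L_f = 126·334 = 42084
  meltwater 0→T: 126·4.18·T = 526.68 T
  water: 1793.2(T − 51.6)
2319.9 T = 92530 − 44436 = 48095
T ≈ 20.73 °C (positive, so assuming full melt was valid).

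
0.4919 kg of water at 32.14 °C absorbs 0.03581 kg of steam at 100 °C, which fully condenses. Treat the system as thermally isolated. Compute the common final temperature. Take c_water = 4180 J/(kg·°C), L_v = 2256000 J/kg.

Heat gained plus heat lost sum to zero:
latent heat released on condensation: 0.03581×2256000 = 80787; condensate cools 100→T: 0.03581×4180×(T − 100) = 149.69(T − 100); original water: 2056.1(T − 32.14)
2205.8 T = 80787 + 14969 + 66084 = 161840
T ≈ 73.37 °C, under the boiling point, so the assumption holds.

T_f ≈ 73.4 °C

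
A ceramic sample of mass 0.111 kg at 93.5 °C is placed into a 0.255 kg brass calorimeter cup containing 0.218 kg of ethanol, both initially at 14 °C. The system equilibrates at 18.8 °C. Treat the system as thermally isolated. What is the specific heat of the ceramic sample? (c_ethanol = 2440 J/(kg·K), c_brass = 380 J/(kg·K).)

c ≈ 364 J/(kg·K)

Conservation of energy gives ΣQ = 0:
0.111×c×(18.8 − 93.5) + 0.218×2440×(18.8 − 14) + 0.255×380×(18.8 − 14) = 0
-8.292 c = -3018.3
c = -3018.3/-8.292 ≈ 364 J/(kg·K)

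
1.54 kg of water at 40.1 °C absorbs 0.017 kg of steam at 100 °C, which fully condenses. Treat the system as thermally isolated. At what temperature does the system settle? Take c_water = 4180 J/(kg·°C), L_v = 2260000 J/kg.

T_f ≈ 46.7 °C

Taking heat into each body as positive, Σ m c ΔT = 0:
steam→water at 100 °C releases m L_v = 0.017×2260000 = 38420; condensed water 100 °C→T: 71.06(T − 100); original water: 6437.2(T − 40.1)
6508.3 T = 38420 + 7106 + 258132 = 303658
T ≈ 46.66 °C — below 100 °C, confirming all the steam condensed.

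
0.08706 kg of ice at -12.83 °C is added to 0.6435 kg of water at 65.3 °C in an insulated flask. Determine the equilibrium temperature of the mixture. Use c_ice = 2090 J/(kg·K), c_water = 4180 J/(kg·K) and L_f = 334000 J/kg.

Taking heat into each body as positive, Σ m c ΔT = 0:
warm ice to 0 °C: 0.08706×2090×(0 − (-12.83)) = 2334.5; fusion: m_ice L_f = 0.08706×334000 = 29078; meltwater 0→T: 0.08706×4180×T = 363.91 T; water cools: 0.6435×4180×(T − 65.3) = 2689.8(T − 65.3)
3053.7 T = 175646 − 31413 = 144233
T ≈ 47.23 °C (positive, so assuming full melt was valid).

T_f ≈ 47.2 °C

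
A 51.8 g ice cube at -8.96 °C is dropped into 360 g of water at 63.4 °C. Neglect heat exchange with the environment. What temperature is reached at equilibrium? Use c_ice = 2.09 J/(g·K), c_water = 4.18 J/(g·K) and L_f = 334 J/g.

Sum of m c ΔT and latent-heat terms is zero:
warm ice to 0 °C: 51.8×2.09×(0 − (-8.96)) = 970.03
  melt ice: 51.8×334 = 17301
  meltwater 0→T: 51.8×4.18×T = 216.52 T
  water: 1504.8(T − 63.4)
1721.3 T = 95404 − 18271 = 77133
T ≈ 44.81 °C (positive, so assuming full melt was valid).

T_f ≈ 44.8 °C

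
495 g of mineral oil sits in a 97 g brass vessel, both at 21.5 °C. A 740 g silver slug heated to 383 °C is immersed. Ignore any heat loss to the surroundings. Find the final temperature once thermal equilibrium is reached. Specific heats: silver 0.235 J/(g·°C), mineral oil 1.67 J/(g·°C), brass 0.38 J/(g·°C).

T_f ≈ 82.1 °C

Let T be the final temperature. ΣQ_i = 0:
740·0.235·(T − 383) + 495·1.67·(T − 21.5) + 97·0.38·(T − 21.5) = 0
173.9(T − 383) + 826.65(T − 21.5) + 36.86(T − 21.5) = 0
(173.9 + 826.65 + 36.86) T = 173.9·383 + 826.65·21.5 + 36.86·21.5
T = 85169/1037.4 ≈ 82.10 °C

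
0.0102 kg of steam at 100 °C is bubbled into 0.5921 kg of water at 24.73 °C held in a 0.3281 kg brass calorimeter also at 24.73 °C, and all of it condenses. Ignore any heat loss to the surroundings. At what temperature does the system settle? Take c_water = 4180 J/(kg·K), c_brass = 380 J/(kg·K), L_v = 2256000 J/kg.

T_f ≈ 34.7 °C

Energy conservation, ΣQ = 0:
steam→water at 100 °C releases m L_v = 0.0102×2256000 = 23011; condensate cools 100→T: 0.0102×4180×(T − 100) = 42.64(T − 100); original water: 2475(T − 24.73); cup: 124.68(T − 24.73)
2642.3 T = 23011 + 4263.6 + 64289 = 91564
T ≈ 34.65 °C (< 100 °C, so full condensation is consistent).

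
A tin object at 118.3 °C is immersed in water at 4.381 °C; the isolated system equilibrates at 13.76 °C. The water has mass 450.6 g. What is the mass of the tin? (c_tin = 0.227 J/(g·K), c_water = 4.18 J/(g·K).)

Conservation of energy gives ΣQ = 0:
m×0.227×(13.76 − 118.3) + 450.6×4.18×(13.76 − 4.381) = 0
-23.73 m = -17665
m = -17665/-23.73 ≈ 744.4 g

m ≈ 744 g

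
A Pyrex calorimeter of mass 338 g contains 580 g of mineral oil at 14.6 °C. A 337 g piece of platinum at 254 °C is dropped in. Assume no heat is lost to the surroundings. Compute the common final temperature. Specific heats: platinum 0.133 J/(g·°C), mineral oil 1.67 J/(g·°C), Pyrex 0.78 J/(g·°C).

Let T be the final temperature. ΣQ_i = 0:
337×0.133×(T − 254) + 580×1.67×(T − 14.6) + 338×0.78×(T − 14.6) = 0
44.82(T − 254) + 968.6(T − 14.6) + 263.64(T − 14.6) = 0
1277.1 T = 29375
T ≈ 23.00 °C

T_f ≈ 23.0 °C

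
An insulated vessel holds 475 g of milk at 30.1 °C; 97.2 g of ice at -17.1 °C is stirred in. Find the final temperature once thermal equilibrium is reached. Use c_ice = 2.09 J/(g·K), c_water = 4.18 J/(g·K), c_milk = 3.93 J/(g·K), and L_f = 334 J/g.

T_f ≈ 8.9 °C

Conservation of energy gives ΣQ = 0:
ice -17.1→0 °C: 97.2·2.09·17.1 = 3473.8; fusion: m_ice L_f = 97.2·334 = 32465; meltwater 0→T: 97.2·4.18·T = 406.3 T; milk cools: 475·3.93·(T − 30.1) = 1866.8(T − 30.1)
2273 T = 56189 − 35939 = 20251
T ≈ 8.91 °C — above 0 °C, consistent with complete melting.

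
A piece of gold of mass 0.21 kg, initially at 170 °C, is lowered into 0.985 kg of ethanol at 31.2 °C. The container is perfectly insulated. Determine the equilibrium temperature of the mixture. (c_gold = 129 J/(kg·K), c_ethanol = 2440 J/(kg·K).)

Energy conservation, ΣQ = 0:
0.21·129·(T − 170) + 0.985·2440·(T − 31.2) = 0
2430.5 T = 79591
T ≈ 32.75 °C

T_f ≈ 32.7 °C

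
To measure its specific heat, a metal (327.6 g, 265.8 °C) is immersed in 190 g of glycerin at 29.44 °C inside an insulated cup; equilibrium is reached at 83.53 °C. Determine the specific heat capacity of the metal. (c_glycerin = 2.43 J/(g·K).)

Taking heat into each body as positive, Σ m c ΔT = 0:
327.6·c·(83.53 − 265.8) + 190·2.43·(83.53 − 29.44) = 0
-59712 c = -24973
c = -24973/-59712 ≈ 0.4182 J/(g·K)

c ≈ 0.418 J/(g·K)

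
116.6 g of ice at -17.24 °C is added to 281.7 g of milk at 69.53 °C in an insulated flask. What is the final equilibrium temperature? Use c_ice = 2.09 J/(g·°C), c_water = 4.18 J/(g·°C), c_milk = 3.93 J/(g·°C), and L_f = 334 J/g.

Taking heat into each body as positive, Σ m c ΔT = 0:
warm ice to 0 °C: 116.6×2.09×(0 − (-17.24)) = 4201.3; melt ice: 116.6×334 = 38944; meltwater 0→T: 116.6×4.18×T = 487.39 T; milk cools: 281.7×3.93×(T − 69.53) = 1107.1(T − 69.53)
1594.5 T = 76975 − 43146 = 33830
T ≈ 21.22 °C. Since T > 0 °C, the all-ice-melts assumption holds.

T_f ≈ 21.2 °C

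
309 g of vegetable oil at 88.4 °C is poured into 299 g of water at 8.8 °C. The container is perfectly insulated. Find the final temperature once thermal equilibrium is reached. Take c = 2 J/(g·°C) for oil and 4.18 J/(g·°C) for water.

Conservation of energy gives ΣQ = 0:
309·2·(T − 88.4) + 299·4.18·(T − 8.8) = 0
618(T − 88.4) + 1249.8(T − 8.8) = 0
(618 + 1249.8) T = 618·88.4 + 1249.8·8.8
T ≈ 35.14 °C

T_f ≈ 35.1 °C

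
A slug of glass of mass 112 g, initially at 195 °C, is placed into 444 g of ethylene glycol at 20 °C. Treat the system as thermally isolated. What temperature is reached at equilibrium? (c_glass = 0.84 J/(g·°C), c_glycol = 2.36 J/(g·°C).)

T_f ≈ 34.4 °C

T_f = Σ m_i c_i T_i / Σ m_i c_i:
T_f = (94.08·195 + 1047.8·20) / (94.08 + 1047.8)
    = 39302 / 1141.9 ≈ 34.42 °C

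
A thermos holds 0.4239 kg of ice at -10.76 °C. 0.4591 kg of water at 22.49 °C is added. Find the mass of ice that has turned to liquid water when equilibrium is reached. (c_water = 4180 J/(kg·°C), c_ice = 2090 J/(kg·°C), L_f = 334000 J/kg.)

m_melted ≈ 0.101 kg

Heat available from the water dropping to 0 °C: 0.4591·4180·22.49 = 43159 J.
Of that, 0.4239·2090·10.76 = 9532.8 J goes to bring the ice to 0 °C, leaving 33626 J.
Melting all 0.4239 kg of ice would need 0.4239·334000 = 141583 J.
33626 J < 141583 J, so only part of the ice melts and the system sits at 0 °C.
m_melted·334000 = 33626  ⇒  m_melted ≈ 0.1007 kg.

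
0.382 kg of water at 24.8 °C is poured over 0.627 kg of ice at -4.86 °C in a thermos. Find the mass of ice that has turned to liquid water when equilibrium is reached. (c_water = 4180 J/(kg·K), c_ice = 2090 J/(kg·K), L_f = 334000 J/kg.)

m_melted ≈ 0.0995 kg

Water can give up m c ΔT = 0.382·4180·24.8 = 39600 J before reaching 0 °C.
Warming the ice to 0 °C takes 0.627·2090·4.86 = 6368.7 J, leaving 33231 J for melting.
Melting all 0.627 kg of ice would need 0.627·334000 = 209418 J.
That's not enough to melt it all — equilibrium is at 0 °C with ice remaining.
Mass melted = 33231/334000 ≈ 0.09949 kg.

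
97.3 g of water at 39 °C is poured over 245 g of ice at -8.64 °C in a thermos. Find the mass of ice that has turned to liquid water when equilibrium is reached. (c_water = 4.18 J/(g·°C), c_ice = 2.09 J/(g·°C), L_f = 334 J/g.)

Cooling the water to 0 °C releases 97.3×4.18×39 = 15862 J.
Of that, 245×2.09×8.64 = 4424.1 J goes to bring the ice to 0 °C, leaving 11438 J.
To melt every bit of ice: 245×334 = 81830 J.
11438 J < 81830 J, so only part of the ice melts and the system sits at 0 °C.
m_melt = 11438 / L_f = 34.24 g.

m_melted ≈ 34.2 g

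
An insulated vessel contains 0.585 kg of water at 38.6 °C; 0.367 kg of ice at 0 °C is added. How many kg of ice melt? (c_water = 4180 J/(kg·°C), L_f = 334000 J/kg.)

m_melted ≈ 0.283 kg

Heat available from the water dropping to 0 °C: 0.585·4180·38.6 = 94389 J.
To melt every bit of ice: 0.367·334000 = 122578 J.
Since 94389 < 122578 J, not all the ice melts; equilibrium is at 0 °C.
Mass melted = 94389/334000 ≈ 0.2826 kg.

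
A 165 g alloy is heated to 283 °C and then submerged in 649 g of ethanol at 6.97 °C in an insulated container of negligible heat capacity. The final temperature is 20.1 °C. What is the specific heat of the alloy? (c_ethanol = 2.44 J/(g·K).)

Heat lost by the alloy = heat gained by the ethanol:
165×c×(283 − 20.1) = 649×2.44×(20.1 − 6.97)
43378 c = 20792  ⇒  c ≈ 0.4793 J/(g·K)

c ≈ 0.479 J/(g·K)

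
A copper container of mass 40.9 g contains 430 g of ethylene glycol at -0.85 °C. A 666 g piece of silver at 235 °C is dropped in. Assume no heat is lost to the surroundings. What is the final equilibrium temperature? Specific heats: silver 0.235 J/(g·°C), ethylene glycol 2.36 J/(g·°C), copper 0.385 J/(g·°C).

T_f ≈ 30.2 °C

Net heat exchanged in the isolated system is zero:
666×0.235×(T − 235) + 430×2.36×(T − (-0.85)) + 40.9×0.385×(T − (-0.85)) = 0
156.51(T − 235) + 1014.8(T − (-0.85)) + 15.75(T − (-0.85)) = 0
(156.51 + 1014.8 + 15.75) T = 156.51×235 + 1014.8×(-0.85) + 15.75×(-0.85)
T = 35904/1187.1 ≈ 30.25 °C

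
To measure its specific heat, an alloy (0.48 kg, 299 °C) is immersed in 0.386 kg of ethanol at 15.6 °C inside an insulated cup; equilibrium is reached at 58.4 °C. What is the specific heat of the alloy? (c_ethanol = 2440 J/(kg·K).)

c ≈ 349 J/(kg·K)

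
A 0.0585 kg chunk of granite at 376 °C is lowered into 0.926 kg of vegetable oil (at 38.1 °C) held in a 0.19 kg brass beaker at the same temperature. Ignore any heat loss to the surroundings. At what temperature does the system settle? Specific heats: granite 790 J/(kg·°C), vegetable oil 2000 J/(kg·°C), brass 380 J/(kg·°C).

T_f is the heat-capacity-weighted average of the initial temperatures:
T_f = (46.22*376 + 1852*38.1 + 72.2*38.1) / (46.22 + 1852 + 72.2)
    = 90689 / 1970.4 ≈ 46.03 °C

T_f ≈ 46.0 °C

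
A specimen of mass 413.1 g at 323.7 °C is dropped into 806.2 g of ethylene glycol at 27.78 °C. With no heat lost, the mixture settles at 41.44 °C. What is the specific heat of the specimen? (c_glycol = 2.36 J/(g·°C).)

c ≈ 0.223 J/(g·°C)

m_s c (T_s − T_f) = m_glycol c_glycol (T_f − T_0):
413.1×c×(323.7 − 41.44) = 806.2×2.36×(41.44 − 27.78)
116602 c = 25990  ⇒  c ≈ 0.2229 J/(g·°C)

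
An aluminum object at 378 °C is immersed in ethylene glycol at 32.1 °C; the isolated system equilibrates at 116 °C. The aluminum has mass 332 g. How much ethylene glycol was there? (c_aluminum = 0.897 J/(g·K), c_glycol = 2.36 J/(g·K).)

m ≈ 394 g

Heat lost by the aluminum = heat gained by the glycol:
332×0.897×(378 − 116) = m×2.36×(116 − 32.1)
198 m = 78025  ⇒  m ≈ 394.1 g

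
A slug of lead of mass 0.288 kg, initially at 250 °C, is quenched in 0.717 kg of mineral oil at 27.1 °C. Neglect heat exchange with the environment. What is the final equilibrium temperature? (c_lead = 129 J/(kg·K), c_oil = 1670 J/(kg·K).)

T_f ≈ 33.8 °C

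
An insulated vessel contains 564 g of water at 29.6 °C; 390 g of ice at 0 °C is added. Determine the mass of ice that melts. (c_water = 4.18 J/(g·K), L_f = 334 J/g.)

m_melted ≈ 209 g

Water can give up m c ΔT = 564×4.18×29.6 = 69783 J before reaching 0 °C.
To melt every bit of ice: 390×334 = 130260 J.
Since 69783 < 130260 J, not all the ice melts; equilibrium is at 0 °C.
m_melt = 69783 / L_f = 208.9 g.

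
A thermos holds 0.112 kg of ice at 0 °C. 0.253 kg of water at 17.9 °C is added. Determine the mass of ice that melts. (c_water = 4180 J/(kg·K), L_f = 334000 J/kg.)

Water can give up m c ΔT = 0.253×4180×17.9 = 18930 J before reaching 0 °C.
Fully melting the ice requires m_ice L_f = 0.112×334000 = 37408 J.
Since 18930 < 37408 J, not all the ice melts; equilibrium is at 0 °C.
Mass melted = 18930/334000 ≈ 0.05668 kg.

m_melted ≈ 0.0567 kg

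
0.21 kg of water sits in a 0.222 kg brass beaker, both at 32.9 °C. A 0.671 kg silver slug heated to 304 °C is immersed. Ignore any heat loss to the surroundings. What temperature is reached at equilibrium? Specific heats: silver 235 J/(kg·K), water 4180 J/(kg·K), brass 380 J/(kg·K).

Taking heat into each body as positive, Σ m c ΔT = 0:
0.671*235*(T − 304) + 0.21*4180*(T − 32.9) + 0.222*380*(T − 32.9) = 0
157.69(T − 304) + 877.8(T − 32.9) + 84.36(T − 32.9) = 0
1119.8 T = 79591
T ≈ 71.07 °C

T_f ≈ 71.1 °C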